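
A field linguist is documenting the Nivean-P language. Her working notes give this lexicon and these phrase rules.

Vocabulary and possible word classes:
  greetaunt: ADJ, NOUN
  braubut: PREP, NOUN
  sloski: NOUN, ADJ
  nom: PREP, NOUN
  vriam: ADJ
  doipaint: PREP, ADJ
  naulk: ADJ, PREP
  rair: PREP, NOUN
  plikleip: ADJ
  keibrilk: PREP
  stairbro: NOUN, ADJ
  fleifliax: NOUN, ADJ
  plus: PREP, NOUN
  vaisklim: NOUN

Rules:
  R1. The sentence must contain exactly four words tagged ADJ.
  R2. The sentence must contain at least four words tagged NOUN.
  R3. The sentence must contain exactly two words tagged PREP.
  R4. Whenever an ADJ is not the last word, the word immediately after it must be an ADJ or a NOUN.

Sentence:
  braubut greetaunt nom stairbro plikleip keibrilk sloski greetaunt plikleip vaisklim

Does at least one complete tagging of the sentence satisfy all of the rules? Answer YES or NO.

Candidates per position — 1:braubut {PREP,NOUN}; 2:greetaunt {ADJ,NOUN}; 3:nom {PREP,NOUN}; 4:stairbro {NOUN,ADJ}; 5:plikleip {ADJ}; 6:keibrilk {PREP}; 7:sloski {NOUN,ADJ}; 8:greetaunt {ADJ,NOUN}; 9:plikleip {ADJ}; 10:vaisklim {NOUN}.
Rule 4 cannot be satisfied by any choice of tags from the lexicon.
So there is no consistent tagging.

NO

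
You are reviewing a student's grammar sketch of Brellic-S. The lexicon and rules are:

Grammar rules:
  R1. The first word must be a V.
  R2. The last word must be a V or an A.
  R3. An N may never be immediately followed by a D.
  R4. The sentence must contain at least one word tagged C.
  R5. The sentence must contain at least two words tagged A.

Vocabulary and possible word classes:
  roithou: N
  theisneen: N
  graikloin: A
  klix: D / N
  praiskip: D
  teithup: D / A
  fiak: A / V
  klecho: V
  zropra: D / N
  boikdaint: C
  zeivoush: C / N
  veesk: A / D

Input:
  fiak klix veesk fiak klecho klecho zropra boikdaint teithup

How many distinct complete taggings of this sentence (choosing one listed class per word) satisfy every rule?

10

Candidates per position — 1:fiak {A,V}; 2:klix {D,N}; 3:veesk {A,D}; 4:fiak {A,V}; 5:klecho {V}; 6:klecho {V}; 7:zropra {D,N}; 8:boikdaint {C}; 9:teithup {D,A}.
There are 64 candidate sequences in total.
Checking each against the rules leaves 10 sequences.
Count = 10.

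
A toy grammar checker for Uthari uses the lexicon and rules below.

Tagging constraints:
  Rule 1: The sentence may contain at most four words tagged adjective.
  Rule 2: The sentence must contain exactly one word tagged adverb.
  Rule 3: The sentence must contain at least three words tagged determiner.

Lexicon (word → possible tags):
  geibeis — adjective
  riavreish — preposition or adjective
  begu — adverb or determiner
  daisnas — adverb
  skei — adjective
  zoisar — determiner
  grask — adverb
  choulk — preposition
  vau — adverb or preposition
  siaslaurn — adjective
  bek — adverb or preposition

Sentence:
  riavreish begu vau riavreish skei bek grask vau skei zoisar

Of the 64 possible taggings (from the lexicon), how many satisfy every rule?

Candidates per position — 1:riavreish {preposition,adjective}; 2:begu {adverb,determiner}; 3:vau {adverb,preposition}; 4:riavreish {preposition,adjective}; 5:skei {adjective}; 6:bek {adverb,preposition}; 7:grask {adverb}; 8:vau {adverb,preposition}; 9:skei {adjective}; 10:zoisar {determiner}.
There are 64 candidate sequences in total.
Rule 3 cannot be satisfied by any choice of tags from the lexicon.
So there is no consistent tagging.
Count = 0.

0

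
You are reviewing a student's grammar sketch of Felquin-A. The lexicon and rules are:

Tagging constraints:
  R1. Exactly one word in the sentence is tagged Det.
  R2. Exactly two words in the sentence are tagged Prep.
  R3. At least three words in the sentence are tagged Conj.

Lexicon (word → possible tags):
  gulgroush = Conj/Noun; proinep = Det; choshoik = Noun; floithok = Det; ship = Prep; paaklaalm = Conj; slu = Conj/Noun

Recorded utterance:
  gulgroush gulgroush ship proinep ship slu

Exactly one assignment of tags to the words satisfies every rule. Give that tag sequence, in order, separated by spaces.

Conj Conj Prep Det Prep Conj

Candidates per position — 1:gulgroush {Conj,Noun}; 2:gulgroush {Conj,Noun}; 3:ship {Prep}; 4:proinep {Det}; 5:ship {Prep}; 6:slu {Conj,Noun}.
If word 1 were Noun, no tagging could satisfy rule 3; so word 1 is Conj.
If word 2 were Noun, no tagging could satisfy rule 3; so word 2 is Conj.
If word 6 were Noun, no tagging could satisfy rule 3; so word 6 is Conj.
That leaves exactly one tagging: Conj Conj Prep Det Prep Conj.
Check: rule 1 holds; rule 2 holds; rule 3 holds.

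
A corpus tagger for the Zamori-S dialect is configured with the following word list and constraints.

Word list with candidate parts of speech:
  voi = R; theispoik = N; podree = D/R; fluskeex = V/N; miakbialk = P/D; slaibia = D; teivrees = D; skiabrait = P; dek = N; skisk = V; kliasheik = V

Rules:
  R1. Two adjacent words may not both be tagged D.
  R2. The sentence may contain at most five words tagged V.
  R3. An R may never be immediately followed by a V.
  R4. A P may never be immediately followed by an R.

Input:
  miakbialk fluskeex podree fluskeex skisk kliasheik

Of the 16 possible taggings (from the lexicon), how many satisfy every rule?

12

Candidates per position — 1:miakbialk {P,D}; 2:fluskeex {V,N}; 3:podree {D,R}; 4:fluskeex {V,N}; 5:skisk {V}; 6:kliasheik {V}.
There are 16 candidate sequences in total.
Checking each against the rules leaves 12 sequences.
Count = 12.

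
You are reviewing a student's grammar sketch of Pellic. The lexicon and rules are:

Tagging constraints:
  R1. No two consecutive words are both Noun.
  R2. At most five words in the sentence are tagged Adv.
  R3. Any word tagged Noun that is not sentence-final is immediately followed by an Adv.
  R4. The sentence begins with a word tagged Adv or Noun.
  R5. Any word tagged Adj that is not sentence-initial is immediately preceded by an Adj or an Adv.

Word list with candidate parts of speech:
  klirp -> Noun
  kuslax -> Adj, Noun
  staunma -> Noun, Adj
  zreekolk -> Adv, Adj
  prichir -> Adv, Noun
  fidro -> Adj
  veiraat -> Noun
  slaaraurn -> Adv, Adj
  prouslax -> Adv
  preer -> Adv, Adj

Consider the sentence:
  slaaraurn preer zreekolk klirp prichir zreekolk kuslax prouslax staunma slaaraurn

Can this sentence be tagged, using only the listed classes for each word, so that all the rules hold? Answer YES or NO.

YES

Candidates per position — 1:slaaraurn {Adv,Adj}; 2:preer {Adv,Adj}; 3:zreekolk {Adv,Adj}; 4:klirp {Noun}; 5:prichir {Adv,Noun}; 6:zreekolk {Adv,Adj}; 7:kuslax {Adj,Noun}; 8:prouslax {Adv}; 9:staunma {Noun,Adj}; 10:slaaraurn {Adv,Adj}.
One satisfying assignment: Adv Adj Adj Noun Adv Adj Noun Adv Noun Adv.
Checking: rule 1 satisfied; rule 2 satisfied; rule 3 satisfied; rule 4 satisfied; rule 5 satisfied.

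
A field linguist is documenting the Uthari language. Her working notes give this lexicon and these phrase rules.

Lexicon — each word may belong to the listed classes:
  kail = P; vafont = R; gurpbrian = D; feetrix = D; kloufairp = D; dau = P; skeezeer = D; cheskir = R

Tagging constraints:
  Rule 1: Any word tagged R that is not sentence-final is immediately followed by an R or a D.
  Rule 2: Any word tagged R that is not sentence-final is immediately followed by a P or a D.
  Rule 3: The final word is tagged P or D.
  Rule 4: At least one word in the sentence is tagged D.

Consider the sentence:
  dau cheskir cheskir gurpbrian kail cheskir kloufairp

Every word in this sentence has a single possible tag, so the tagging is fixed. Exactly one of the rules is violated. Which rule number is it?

2

Fixed tagging: P R R D P R D.
Checking each rule: R1 ok, R2 fails, R3 ok, R4 ok.
Only rule 2 fails.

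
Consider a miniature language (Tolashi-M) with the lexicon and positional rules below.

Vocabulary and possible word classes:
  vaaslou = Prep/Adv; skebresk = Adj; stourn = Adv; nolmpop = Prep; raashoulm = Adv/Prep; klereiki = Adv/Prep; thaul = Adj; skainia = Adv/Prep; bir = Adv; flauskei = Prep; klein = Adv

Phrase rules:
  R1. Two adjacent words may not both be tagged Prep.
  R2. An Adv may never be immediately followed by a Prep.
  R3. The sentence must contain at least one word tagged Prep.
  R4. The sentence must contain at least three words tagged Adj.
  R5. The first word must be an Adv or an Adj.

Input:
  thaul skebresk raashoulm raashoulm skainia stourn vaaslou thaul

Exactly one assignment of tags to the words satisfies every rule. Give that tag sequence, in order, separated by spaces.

Adj Adj Prep Adv Adv Adv Adv Adj

Candidates per position — 1:thaul {Adj}; 2:skebresk {Adj}; 3:raashoulm {Adv,Prep}; 4:raashoulm {Adv,Prep}; 5:skainia {Adv,Prep}; 6:stourn {Adv}; 7:vaaslou {Prep,Adv}; 8:thaul {Adj}.
At position 7, choosing Prep makes rule 2 impossible to satisfy; hence Adv.
The remaining ambiguous positions (3, 4, 5) are resolved jointly — only one combination satisfies every rule.
The only consistent sequence is: Adj Adj Prep Adv Adv Adv Adv Adj.
Rule-by-rule: rule 1 satisfied; rule 2 satisfied; rule 3 satisfied; rule 4 satisfied; rule 5 satisfied.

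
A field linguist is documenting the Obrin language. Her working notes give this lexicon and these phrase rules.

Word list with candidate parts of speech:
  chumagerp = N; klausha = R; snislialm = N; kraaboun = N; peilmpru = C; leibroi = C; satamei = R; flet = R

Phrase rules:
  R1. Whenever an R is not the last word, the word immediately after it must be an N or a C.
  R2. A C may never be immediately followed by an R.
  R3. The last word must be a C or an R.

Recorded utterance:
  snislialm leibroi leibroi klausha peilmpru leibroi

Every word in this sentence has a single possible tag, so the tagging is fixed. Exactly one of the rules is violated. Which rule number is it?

Fixed tagging: N C C R C C.
Applying the rules: R1 pass, R2 fail, R3 pass.
Only rule 2 fails.

2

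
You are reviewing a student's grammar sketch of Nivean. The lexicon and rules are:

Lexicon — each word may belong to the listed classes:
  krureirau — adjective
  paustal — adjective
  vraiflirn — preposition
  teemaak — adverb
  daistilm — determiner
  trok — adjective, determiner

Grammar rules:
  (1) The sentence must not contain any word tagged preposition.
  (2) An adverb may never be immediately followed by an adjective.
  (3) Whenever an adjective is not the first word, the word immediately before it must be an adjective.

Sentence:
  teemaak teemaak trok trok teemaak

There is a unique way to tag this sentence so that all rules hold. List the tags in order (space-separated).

Candidates per position — 1:teemaak {adverb}; 2:teemaak {adverb}; 3:trok {adjective,determiner}; 4:trok {adjective,determiner}; 5:teemaak {adverb}.
Word 3 cannot be adjective — rule 2 would then fail for every completion. It is determiner.
Word 4 cannot be adjective — rule 3 would then fail for every completion. It is determiner.
The unique satisfying tagging is: adverb adverb determiner determiner adverb.
Verifying each rule — rule 1 ok; rule 2 ok; rule 3 ok.

adverb adverb determiner determiner adverb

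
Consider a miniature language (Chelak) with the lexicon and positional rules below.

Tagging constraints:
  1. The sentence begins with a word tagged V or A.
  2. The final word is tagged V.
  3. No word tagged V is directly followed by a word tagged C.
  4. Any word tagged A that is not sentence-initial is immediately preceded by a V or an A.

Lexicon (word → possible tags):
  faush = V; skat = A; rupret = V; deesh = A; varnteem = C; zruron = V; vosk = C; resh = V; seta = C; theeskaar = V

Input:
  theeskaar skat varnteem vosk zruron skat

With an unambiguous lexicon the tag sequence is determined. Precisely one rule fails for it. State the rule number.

2

Fixed tagging: V A C C V A.
Checking each rule: R1 ✓, R2 ✗, R3 ✓, R4 ✓.
Only rule 2 fails.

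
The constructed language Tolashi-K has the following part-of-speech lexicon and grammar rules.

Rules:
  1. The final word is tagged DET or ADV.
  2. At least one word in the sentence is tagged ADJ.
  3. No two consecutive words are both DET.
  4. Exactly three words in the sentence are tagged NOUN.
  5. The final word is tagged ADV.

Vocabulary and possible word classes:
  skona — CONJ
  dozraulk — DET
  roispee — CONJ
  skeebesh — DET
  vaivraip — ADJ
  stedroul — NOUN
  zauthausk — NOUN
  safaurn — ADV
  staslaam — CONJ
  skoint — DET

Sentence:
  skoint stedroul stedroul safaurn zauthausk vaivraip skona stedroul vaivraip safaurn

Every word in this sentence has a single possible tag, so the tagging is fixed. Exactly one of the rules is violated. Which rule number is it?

4

Fixed tagging: DET NOUN NOUN ADV NOUN ADJ CONJ NOUN ADJ ADV.
Rule check: R1 pass, R2 pass, R3 pass, R4 fail, R5 pass.
Only rule 4 fails.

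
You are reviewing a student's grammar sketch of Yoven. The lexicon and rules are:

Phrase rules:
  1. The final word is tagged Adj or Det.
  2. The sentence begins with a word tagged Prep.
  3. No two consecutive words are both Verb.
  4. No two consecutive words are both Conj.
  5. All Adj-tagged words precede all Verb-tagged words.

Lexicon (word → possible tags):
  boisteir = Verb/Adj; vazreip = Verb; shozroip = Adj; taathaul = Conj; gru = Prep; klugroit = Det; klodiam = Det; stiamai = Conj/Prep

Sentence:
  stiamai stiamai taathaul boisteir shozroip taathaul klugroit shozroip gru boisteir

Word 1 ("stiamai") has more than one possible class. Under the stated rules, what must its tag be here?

Prep

Candidates per position — 1:stiamai {Conj,Prep}; 2:stiamai {Conj,Prep}; 3:taathaul {Conj}; 4:boisteir {Verb,Adj}; 5:shozroip {Adj}; 6:taathaul {Conj}; 7:klugroit {Det}; 8:shozroip {Adj}; 9:gru {Prep}; 10:boisteir {Verb,Adj}.
At position 1, choosing Conj makes rule 2 impossible to satisfy; hence Prep.
At position 2, choosing Conj makes rule 4 impossible to satisfy; hence Prep.
At position 4, choosing Verb makes rule 5 impossible to satisfy; hence Adj.
At position 10, choosing Verb makes rule 1 impossible to satisfy; hence Adj.
That leaves exactly one tagging: Prep Prep Conj Adj Adj Conj Det Adj Prep Adj.
Verifying each rule — rule 1 ✓; rule 2 ✓; rule 3 ✓; rule 4 ✓; rule 5 ✓.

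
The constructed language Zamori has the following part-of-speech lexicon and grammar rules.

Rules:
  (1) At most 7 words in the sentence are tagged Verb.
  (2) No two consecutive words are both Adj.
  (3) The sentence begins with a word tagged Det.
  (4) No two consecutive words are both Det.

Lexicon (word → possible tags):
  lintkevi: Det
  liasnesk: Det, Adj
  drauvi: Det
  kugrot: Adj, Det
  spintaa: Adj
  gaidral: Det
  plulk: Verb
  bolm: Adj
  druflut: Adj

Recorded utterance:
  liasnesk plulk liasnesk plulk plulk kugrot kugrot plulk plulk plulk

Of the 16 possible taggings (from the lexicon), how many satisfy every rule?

Candidates per position — 1:liasnesk {Det,Adj}; 2:plulk {Verb}; 3:liasnesk {Det,Adj}; 4:plulk {Verb}; 5:plulk {Verb}; 6:kugrot {Adj,Det}; 7:kugrot {Adj,Det}; 8:plulk {Verb}; 9:plulk {Verb}; 10:plulk {Verb}.
There are 16 candidate sequences in total.
The sequences that satisfy every rule: Det Verb Det Verb Verb Adj Det Verb Verb Verb; Det Verb Det Verb Verb Det Adj Verb Verb Verb; Det Verb Adj Verb Verb Adj Det Verb Verb Verb; Det Verb Adj Verb Verb Det Adj Verb Verb Verb.
Count = 4.

4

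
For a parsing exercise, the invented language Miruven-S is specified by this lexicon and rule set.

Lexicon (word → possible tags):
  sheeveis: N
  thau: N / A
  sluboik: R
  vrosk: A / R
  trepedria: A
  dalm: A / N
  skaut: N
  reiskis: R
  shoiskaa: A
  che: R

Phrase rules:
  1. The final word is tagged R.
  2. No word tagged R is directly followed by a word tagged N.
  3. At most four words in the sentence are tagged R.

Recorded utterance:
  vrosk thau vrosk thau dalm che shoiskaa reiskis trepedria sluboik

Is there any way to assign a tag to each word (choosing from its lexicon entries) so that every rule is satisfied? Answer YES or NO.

YES

Candidates per position — 1:vrosk {A,R}; 2:thau {N,A}; 3:vrosk {A,R}; 4:thau {N,A}; 5:dalm {A,N}; 6:che {R}; 7:shoiskaa {A}; 8:reiskis {R}; 9:trepedria {A}; 10:sluboik {R}.
One satisfying assignment: A A R A A R A R A R.
Check: rule 1 ok; rule 2 ok; rule 3 ok.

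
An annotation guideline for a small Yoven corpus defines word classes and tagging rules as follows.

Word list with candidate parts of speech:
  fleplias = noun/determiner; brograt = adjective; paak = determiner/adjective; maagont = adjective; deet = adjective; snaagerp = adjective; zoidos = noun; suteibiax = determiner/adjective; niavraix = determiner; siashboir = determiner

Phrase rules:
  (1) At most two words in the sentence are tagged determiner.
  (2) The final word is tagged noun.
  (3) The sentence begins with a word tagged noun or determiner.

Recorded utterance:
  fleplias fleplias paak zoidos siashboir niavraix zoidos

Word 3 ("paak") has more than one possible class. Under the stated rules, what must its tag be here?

adjective

Candidates per position — 1:fleplias {noun,determiner}; 2:fleplias {noun,determiner}; 3:paak {determiner,adjective}; 4:zoidos {noun}; 5:siashboir {determiner}; 6:niavraix {determiner}; 7:zoidos {noun}.
Position 1: tagging it determiner would leave rule 1 unsatisfiable, so it must be noun.
Position 2: tagging it determiner would leave rule 1 unsatisfiable, so it must be noun.
Position 3: tagging it determiner would leave rule 1 unsatisfiable, so it must be adjective.
So the tagging must be: noun noun adjective noun determiner determiner noun.
Check: rule 1 satisfied; rule 2 satisfied; rule 3 satisfied.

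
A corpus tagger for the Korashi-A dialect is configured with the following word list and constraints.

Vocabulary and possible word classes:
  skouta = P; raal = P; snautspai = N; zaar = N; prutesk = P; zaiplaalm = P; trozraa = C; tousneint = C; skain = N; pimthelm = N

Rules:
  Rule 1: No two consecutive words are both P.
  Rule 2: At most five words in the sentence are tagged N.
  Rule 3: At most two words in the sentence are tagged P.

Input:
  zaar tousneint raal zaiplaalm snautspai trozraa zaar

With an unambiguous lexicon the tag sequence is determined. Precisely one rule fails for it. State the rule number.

Fixed tagging: N C P P N C N.
Applying the rules: R1 violated, R2 holds, R3 holds.
Only rule 1 fails.

1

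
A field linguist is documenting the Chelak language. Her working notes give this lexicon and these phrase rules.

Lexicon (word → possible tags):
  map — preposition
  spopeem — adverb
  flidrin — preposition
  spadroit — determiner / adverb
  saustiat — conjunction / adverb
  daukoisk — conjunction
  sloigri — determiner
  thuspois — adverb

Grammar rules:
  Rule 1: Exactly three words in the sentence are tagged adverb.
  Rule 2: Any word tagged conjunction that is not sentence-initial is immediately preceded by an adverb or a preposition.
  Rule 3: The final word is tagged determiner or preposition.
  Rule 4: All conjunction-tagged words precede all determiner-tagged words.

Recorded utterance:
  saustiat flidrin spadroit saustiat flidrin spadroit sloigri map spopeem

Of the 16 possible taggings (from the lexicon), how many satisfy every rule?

Candidates per position — 1:saustiat {conjunction,adverb}; 2:flidrin {preposition}; 3:spadroit {determiner,adverb}; 4:saustiat {conjunction,adverb}; 5:flidrin {preposition}; 6:spadroit {determiner,adverb}; 7:sloigri {determiner}; 8:map {preposition}; 9:spopeem {adverb}.
There are 16 candidate sequences in total.
Rule 3 cannot be satisfied by any choice of tags from the lexicon.
So there is no consistent tagging.
Count = 0.

0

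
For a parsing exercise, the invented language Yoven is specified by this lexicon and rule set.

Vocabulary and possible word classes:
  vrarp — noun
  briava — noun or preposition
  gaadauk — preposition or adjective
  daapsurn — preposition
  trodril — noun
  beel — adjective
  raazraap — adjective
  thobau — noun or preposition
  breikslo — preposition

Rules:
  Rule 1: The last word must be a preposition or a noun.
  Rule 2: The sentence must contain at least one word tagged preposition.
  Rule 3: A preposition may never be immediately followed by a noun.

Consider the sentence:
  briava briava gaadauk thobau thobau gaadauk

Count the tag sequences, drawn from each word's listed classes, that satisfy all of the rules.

Candidates per position — 1:briava {noun,preposition}; 2:briava {noun,preposition}; 3:gaadauk {preposition,adjective}; 4:thobau {noun,preposition}; 5:thobau {noun,preposition}; 6:gaadauk {preposition,adjective}.
There are 64 candidate sequences in total.
Checking each against the rules leaves 12 sequences.
Count = 12.

12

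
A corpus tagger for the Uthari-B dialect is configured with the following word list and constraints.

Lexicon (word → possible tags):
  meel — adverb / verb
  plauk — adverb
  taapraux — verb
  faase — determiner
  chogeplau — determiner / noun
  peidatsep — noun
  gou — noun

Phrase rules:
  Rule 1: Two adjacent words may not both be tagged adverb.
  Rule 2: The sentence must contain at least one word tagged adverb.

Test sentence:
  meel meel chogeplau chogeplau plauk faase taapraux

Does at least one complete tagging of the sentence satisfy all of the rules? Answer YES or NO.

Candidates per position — 1:meel {adverb,verb}; 2:meel {adverb,verb}; 3:chogeplau {determiner,noun}; 4:chogeplau {determiner,noun}; 5:plauk {adverb}; 6:faase {determiner}; 7:taapraux {verb}.
One satisfying assignment: verb verb determiner determiner adverb determiner verb.
Check: rule 1 holds; rule 2 holds.

YES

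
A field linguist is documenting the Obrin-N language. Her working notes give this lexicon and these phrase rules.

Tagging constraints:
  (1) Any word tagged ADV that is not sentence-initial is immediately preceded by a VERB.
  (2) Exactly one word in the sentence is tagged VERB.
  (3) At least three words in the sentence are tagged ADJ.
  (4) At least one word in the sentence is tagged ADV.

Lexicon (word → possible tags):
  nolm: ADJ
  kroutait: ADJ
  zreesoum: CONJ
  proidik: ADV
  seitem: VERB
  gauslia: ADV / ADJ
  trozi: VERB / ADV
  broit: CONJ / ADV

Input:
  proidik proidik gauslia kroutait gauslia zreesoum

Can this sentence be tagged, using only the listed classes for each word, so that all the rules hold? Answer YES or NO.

Candidates per position — 1:proidik {ADV}; 2:proidik {ADV}; 3:gauslia {ADV,ADJ}; 4:kroutait {ADJ}; 5:gauslia {ADV,ADJ}; 6:zreesoum {CONJ}.
Rule 1 cannot be satisfied by any choice of tags from the lexicon.
So there is no consistent tagging.

NO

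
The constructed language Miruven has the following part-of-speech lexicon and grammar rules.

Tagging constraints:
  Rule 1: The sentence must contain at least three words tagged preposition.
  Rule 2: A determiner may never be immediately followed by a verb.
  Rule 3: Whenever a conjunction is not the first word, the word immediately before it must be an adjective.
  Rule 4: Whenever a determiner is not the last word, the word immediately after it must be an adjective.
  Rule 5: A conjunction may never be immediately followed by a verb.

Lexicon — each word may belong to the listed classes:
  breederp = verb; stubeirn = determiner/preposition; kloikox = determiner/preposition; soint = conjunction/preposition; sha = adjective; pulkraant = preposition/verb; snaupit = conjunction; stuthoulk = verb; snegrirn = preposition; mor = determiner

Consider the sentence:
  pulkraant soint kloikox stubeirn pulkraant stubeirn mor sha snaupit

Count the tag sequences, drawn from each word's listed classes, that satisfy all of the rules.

4

Candidates per position — 1:pulkraant {preposition,verb}; 2:soint {conjunction,preposition}; 3:kloikox {determiner,preposition}; 4:stubeirn {determiner,preposition}; 5:pulkraant {preposition,verb}; 6:stubeirn {determiner,preposition}; 7:mor {determiner}; 8:sha {adjective}; 9:snaupit {conjunction}.
There are 64 candidate sequences in total.
The sequences that satisfy every rule: preposition preposition preposition preposition preposition preposition determiner adjective conjunction; preposition preposition preposition preposition verb preposition determiner adjective conjunction; verb preposition preposition preposition preposition preposition determiner adjective conjunction; verb preposition preposition preposition verb preposition determiner adjective conjunction.
Count = 4.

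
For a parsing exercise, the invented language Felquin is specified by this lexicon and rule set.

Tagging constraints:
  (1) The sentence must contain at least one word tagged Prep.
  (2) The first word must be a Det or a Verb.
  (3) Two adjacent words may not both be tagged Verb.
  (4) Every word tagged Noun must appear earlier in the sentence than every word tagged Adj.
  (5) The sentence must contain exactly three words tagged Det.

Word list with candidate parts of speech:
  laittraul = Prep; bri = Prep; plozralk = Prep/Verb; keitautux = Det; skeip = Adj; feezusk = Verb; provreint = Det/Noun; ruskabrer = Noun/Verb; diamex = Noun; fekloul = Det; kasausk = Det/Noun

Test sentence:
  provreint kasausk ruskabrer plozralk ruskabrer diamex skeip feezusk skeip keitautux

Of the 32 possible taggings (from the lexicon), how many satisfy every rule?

4

Candidates per position — 1:provreint {Det,Noun}; 2:kasausk {Det,Noun}; 3:ruskabrer {Noun,Verb}; 4:plozralk {Prep,Verb}; 5:ruskabrer {Noun,Verb}; 6:diamex {Noun}; 7:skeip {Adj}; 8:feezusk {Verb}; 9:skeip {Adj}; 10:keitautux {Det}.
There are 32 candidate sequences in total.
The sequences that satisfy every rule: Det Det Noun Prep Noun Noun Adj Verb Adj Det; Det Det Noun Prep Verb Noun Adj Verb Adj Det; Det Det Verb Prep Noun Noun Adj Verb Adj Det; Det Det Verb Prep Verb Noun Adj Verb Adj Det.
Count = 4.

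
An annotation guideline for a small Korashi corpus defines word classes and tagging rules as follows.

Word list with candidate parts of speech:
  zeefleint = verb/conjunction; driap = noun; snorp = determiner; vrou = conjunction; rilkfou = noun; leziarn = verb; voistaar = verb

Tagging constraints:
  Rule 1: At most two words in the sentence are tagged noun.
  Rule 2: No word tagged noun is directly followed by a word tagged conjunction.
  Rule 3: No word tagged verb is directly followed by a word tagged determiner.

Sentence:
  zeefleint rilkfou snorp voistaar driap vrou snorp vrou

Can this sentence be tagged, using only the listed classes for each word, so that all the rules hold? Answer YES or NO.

Candidates per position — 1:zeefleint {verb,conjunction}; 2:rilkfou {noun}; 3:snorp {determiner}; 4:voistaar {verb}; 5:driap {noun}; 6:vrou {conjunction}; 7:snorp {determiner}; 8:vrou {conjunction}.
Rule 2 cannot be satisfied by any choice of tags from the lexicon.
So there is no consistent tagging.

NO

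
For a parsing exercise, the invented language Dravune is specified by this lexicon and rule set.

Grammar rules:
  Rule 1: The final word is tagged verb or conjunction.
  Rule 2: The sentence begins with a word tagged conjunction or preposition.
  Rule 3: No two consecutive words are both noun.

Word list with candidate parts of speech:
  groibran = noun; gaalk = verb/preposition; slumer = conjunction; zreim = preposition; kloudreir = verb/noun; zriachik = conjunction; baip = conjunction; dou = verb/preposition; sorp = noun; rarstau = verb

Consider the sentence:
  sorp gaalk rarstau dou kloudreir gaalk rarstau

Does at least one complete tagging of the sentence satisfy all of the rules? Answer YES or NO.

NO

Candidates per position — 1:sorp {noun}; 2:gaalk {verb,preposition}; 3:rarstau {verb}; 4:dou {verb,preposition}; 5:kloudreir {verb,noun}; 6:gaalk {verb,preposition}; 7:rarstau {verb}.
Rule 2 cannot be satisfied by any choice of tags from the lexicon.
So there is no consistent tagging.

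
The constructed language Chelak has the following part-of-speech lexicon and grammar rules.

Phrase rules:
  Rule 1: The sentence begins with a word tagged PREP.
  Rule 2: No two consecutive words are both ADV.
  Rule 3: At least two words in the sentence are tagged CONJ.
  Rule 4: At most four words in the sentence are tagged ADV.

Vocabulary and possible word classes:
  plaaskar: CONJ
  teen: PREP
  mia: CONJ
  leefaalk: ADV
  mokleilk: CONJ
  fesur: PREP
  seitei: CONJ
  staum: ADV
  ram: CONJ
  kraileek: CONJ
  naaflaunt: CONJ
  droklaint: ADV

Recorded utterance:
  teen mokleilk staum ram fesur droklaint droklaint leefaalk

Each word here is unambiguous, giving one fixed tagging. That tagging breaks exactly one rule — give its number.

2

Fixed tagging: PREP CONJ ADV CONJ PREP ADV ADV ADV.
Applying the rules: R1 holds, R2 violated, R3 holds, R4 holds.
Only rule 2 fails.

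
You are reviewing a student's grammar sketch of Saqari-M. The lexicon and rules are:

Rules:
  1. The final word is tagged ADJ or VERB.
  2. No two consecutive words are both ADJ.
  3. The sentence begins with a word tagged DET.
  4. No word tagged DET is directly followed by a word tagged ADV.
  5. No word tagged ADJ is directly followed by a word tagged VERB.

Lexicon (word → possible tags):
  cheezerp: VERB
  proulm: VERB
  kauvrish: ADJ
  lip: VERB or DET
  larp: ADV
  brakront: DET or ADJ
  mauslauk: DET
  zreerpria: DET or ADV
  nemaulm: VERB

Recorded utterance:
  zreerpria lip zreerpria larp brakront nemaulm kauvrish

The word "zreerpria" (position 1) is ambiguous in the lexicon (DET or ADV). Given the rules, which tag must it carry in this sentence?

Candidates per position — 1:zreerpria {DET,ADV}; 2:lip {VERB,DET}; 3:zreerpria {DET,ADV}; 4:larp {ADV}; 5:brakront {DET,ADJ}; 6:nemaulm {VERB}; 7:kauvrish {ADJ}.
Position 1: ADV is ruled out by rule 3; that leaves DET.
Position 2: DET is ruled out by rule 4; that leaves VERB.
Position 3: DET is ruled out by rule 4; that leaves ADV.
Position 5: ADJ is ruled out by rule 5; that leaves DET.
That leaves exactly one tagging: DET VERB ADV ADV DET VERB ADJ.
Check: rule 1 satisfied; rule 2 satisfied; rule 3 satisfied; rule 4 satisfied; rule 5 satisfied.

DET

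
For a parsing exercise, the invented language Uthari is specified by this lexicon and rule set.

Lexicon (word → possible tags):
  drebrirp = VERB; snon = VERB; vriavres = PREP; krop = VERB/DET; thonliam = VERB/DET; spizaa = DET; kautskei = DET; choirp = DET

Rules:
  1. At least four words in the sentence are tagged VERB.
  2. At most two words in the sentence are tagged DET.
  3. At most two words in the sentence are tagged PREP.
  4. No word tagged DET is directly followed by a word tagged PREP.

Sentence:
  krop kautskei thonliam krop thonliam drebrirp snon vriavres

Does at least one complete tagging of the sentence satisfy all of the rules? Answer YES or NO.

Candidates per position — 1:krop {VERB,DET}; 2:kautskei {DET}; 3:thonliam {VERB,DET}; 4:krop {VERB,DET}; 5:thonliam {VERB,DET}; 6:drebrirp {VERB}; 7:snon {VERB}; 8:vriavres {PREP}.
One satisfying assignment: DET DET VERB VERB VERB VERB VERB PREP.
Rule-by-rule: rule 1 ✓; rule 2 ✓; rule 3 ✓; rule 4 ✓.

YES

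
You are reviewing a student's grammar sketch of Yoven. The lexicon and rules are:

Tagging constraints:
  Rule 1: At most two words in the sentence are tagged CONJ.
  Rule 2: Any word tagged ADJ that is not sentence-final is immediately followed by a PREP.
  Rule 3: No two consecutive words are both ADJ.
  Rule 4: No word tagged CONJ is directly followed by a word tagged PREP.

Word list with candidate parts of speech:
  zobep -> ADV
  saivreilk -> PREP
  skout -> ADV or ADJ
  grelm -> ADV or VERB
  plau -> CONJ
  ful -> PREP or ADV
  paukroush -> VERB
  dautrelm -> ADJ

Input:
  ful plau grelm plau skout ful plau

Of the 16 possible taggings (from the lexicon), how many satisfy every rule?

Candidates per position — 1:ful {PREP,ADV}; 2:plau {CONJ}; 3:grelm {ADV,VERB}; 4:plau {CONJ}; 5:skout {ADV,ADJ}; 6:ful {PREP,ADV}; 7:plau {CONJ}.
There are 16 candidate sequences in total.
Rule 1 cannot be satisfied by any choice of tags from the lexicon.
So there is no consistent tagging.
Count = 0.

0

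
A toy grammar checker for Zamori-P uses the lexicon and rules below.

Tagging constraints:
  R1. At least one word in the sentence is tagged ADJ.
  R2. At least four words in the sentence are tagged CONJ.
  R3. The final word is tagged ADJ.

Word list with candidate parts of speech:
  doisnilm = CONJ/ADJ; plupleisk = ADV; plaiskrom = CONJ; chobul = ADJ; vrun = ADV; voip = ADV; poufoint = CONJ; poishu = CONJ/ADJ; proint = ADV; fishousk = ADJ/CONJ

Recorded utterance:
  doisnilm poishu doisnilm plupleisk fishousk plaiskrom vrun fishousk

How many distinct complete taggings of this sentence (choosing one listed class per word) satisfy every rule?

5

Candidates per position — 1:doisnilm {CONJ,ADJ}; 2:poishu {CONJ,ADJ}; 3:doisnilm {CONJ,ADJ}; 4:plupleisk {ADV}; 5:fishousk {ADJ,CONJ}; 6:plaiskrom {CONJ}; 7:vrun {ADV}; 8:fishousk {ADJ,CONJ}.
There are 32 candidate sequences in total.
The sequences that satisfy every rule: CONJ CONJ CONJ ADV ADJ CONJ ADV ADJ; CONJ CONJ CONJ ADV CONJ CONJ ADV ADJ; CONJ CONJ ADJ ADV CONJ CONJ ADV ADJ; CONJ ADJ CONJ ADV CONJ CONJ ADV ADJ; ADJ CONJ CONJ ADV CONJ CONJ ADV ADJ.
Count = 5.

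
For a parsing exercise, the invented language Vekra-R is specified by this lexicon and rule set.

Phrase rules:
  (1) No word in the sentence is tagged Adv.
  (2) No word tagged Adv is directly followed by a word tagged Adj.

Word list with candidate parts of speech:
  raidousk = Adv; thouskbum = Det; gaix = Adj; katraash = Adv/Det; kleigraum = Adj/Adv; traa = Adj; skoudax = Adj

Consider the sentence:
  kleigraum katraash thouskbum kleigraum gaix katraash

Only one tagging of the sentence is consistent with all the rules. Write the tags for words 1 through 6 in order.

Candidates per position — 1:kleigraum {Adj,Adv}; 2:katraash {Adv,Det}; 3:thouskbum {Det}; 4:kleigraum {Adj,Adv}; 5:gaix {Adj}; 6:katraash {Adv,Det}.
Position 1: tagging it Adv would leave rule 1 unsatisfiable, so it must be Adj.
Position 2: tagging it Adv would leave rule 1 unsatisfiable, so it must be Det.
Position 4: tagging it Adv would leave rule 1 unsatisfiable, so it must be Adj.
Position 6: tagging it Adv would leave rule 1 unsatisfiable, so it must be Det.
The only consistent sequence is: Adj Det Det Adj Adj Det.
Check: rule 1 holds; rule 2 holds.

Adj Det Det Adj Adj Det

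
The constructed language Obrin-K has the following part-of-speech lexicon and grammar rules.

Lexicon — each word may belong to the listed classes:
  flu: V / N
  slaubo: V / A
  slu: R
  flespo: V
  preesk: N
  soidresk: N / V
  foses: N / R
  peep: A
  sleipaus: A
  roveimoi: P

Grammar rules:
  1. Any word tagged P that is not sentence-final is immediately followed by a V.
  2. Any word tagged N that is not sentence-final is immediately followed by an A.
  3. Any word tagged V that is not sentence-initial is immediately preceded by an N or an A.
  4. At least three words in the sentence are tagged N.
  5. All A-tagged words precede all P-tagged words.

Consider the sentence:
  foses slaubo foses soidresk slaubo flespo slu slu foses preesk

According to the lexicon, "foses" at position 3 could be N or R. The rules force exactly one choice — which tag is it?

Candidates per position — 1:foses {N,R}; 2:slaubo {V,A}; 3:foses {N,R}; 4:soidresk {N,V}; 5:slaubo {V,A}; 6:flespo {V}; 7:slu {R}; 8:slu {R}; 9:foses {N,R}; 10:preesk {N}.
At position 3, choosing N makes rule 2 impossible to satisfy; hence R.
At position 4, choosing V makes rule 3 impossible to satisfy; hence N.
At position 5, choosing V makes rule 2 impossible to satisfy; hence A.
At position 9, choosing N makes rule 2 impossible to satisfy; hence R.
At position 1, choosing R makes rule 4 impossible to satisfy; hence N.
At position 2, choosing V makes rule 2 impossible to satisfy; hence A.
The unique satisfying tagging is: N A R N A V R R R N.
Check: rule 1 holds; rule 2 holds; rule 3 holds; rule 4 holds; rule 5 holds.

R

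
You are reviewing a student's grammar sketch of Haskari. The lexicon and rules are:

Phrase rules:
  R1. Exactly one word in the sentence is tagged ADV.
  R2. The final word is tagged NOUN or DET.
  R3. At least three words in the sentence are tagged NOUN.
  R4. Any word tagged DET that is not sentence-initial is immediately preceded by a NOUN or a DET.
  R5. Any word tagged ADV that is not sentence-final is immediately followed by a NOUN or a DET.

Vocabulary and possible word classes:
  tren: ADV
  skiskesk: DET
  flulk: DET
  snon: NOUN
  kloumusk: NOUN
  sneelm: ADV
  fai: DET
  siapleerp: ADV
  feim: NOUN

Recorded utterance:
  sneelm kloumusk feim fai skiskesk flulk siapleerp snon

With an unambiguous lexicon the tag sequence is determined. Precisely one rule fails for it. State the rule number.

Fixed tagging: ADV NOUN NOUN DET DET DET ADV NOUN.
Applying the rules: R1 fails, R2 ok, R3 ok, R4 ok, R5 ok.
Only rule 1 fails.

1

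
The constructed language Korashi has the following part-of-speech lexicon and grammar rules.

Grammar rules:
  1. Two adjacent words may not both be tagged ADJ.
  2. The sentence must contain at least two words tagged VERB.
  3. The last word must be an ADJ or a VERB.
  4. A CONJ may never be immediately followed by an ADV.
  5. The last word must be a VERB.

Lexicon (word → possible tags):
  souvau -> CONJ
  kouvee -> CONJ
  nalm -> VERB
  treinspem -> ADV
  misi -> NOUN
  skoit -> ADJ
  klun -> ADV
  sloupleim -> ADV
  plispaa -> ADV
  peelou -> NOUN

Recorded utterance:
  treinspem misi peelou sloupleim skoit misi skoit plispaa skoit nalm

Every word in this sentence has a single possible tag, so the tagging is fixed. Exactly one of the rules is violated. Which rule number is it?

2

Fixed tagging: ADV NOUN NOUN ADV ADJ NOUN ADJ ADV ADJ VERB.
Applying the rules: R1 ok, R2 fails, R3 ok, R4 ok, R5 ok.
Only rule 2 fails.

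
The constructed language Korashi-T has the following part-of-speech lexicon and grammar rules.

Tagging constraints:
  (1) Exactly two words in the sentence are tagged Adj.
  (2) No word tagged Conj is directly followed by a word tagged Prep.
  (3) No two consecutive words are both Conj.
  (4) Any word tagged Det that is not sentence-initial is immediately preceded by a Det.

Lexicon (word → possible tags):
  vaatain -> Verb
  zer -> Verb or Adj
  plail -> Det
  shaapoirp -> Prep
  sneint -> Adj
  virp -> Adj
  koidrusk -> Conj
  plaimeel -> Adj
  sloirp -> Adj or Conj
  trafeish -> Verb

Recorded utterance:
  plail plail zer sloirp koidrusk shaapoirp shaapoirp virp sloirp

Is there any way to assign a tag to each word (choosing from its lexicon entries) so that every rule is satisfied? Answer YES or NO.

NO

Candidates per position — 1:plail {Det}; 2:plail {Det}; 3:zer {Verb,Adj}; 4:sloirp {Adj,Conj}; 5:koidrusk {Conj}; 6:shaapoirp {Prep}; 7:shaapoirp {Prep}; 8:virp {Adj}; 9:sloirp {Adj,Conj}.
Rule 2 cannot be satisfied by any choice of tags from the lexicon.
So there is no consistent tagging.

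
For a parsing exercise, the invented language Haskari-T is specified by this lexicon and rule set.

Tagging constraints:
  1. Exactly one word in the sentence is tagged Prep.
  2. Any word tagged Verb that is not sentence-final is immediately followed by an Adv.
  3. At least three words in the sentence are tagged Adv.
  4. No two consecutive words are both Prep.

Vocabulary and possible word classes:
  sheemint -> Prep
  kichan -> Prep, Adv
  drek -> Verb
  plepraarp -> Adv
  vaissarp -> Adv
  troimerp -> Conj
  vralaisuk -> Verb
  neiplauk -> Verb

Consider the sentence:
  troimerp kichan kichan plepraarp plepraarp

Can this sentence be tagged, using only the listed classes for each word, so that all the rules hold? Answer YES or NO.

Candidates per position — 1:troimerp {Conj}; 2:kichan {Prep,Adv}; 3:kichan {Prep,Adv}; 4:plepraarp {Adv}; 5:plepraarp {Adv}.
One satisfying assignment: Conj Prep Adv Adv Adv.
Check: rule 1 ✓; rule 2 ✓; rule 3 ✓; rule 4 ✓.

YES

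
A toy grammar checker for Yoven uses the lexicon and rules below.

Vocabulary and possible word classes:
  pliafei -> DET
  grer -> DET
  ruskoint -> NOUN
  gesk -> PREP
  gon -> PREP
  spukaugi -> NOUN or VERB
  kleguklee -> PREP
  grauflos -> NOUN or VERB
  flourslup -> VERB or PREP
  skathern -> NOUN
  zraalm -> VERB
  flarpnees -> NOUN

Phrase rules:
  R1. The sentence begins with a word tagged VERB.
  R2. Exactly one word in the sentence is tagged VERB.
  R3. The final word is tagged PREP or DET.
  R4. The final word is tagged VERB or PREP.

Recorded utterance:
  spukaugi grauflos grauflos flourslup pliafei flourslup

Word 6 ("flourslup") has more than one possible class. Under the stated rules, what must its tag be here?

Candidates per position — 1:spukaugi {NOUN,VERB}; 2:grauflos {NOUN,VERB}; 3:grauflos {NOUN,VERB}; 4:flourslup {VERB,PREP}; 5:pliafei {DET}; 6:flourslup {VERB,PREP}.
At position 1, choosing NOUN makes rule 1 impossible to satisfy; hence VERB.
At position 2, choosing VERB makes rule 2 impossible to satisfy; hence NOUN.
At position 3, choosing VERB makes rule 2 impossible to satisfy; hence NOUN.
At position 4, choosing VERB makes rule 2 impossible to satisfy; hence PREP.
At position 6, choosing VERB makes rule 2 impossible to satisfy; hence PREP.
The only consistent sequence is: VERB NOUN NOUN PREP DET PREP.
Checking: rule 1 ok; rule 2 ok; rule 3 ok; rule 4 ok.

PREP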